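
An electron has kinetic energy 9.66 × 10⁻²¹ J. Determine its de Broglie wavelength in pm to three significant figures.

λ = 4990 pm

p = √(2mKE) = √(2 × 9.109 × 10⁻³¹ × 9.660 × 10⁻²¹) = 1.327 × 10⁻²⁵ kg·m/s.
λ = h/p = 6.626 × 10⁻³⁴ / 1.327 × 10⁻²⁵ = 4.99 × 10⁻⁹ m = 4990 pm.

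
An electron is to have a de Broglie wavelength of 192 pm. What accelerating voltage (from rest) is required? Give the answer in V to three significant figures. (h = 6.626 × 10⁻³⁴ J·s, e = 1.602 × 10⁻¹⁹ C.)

p = h/λ = 6.626 × 10⁻³⁴ / 1.920 × 10⁻¹⁰ = 3.451 × 10⁻²⁴ kg·m/s.
KE = p²/(2m) = 6.537 × 10⁻¹⁸ J.
V = KE/e = 6.537 × 10⁻¹⁸ / (1.602 × 10⁻¹⁹) = 40.8 V.

V = 40.8 V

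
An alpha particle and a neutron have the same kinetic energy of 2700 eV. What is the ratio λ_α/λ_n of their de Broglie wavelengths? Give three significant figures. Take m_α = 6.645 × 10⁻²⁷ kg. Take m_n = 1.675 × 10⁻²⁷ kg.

λ_α/λ_n = 0.502

At fixed KE, p = √(2mKE) so λ = h/p ∝ 1/√m.
λ_α/λ_n = √(m_n/m_α) = √(1.675 × 10⁻²⁷/6.645 × 10⁻²⁷) = √(0.2521) = 0.502.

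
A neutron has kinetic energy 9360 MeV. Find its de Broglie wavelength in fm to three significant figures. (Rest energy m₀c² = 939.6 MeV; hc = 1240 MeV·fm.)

λ = 0.121 fm

Total energy E = KE + m₀c² = 9360 + 939.6 = 10299.6 MeV.
(pc)² = E² − (m₀c²)² = (10299.6)² − (939.6)² = 1.052 × 10⁸ MeV², so pc = 1.026 × 10⁴ MeV.
λ = hc/(pc) = 1240 MeV·fm / 1.026 × 10⁴ MeV = 0.121 fm.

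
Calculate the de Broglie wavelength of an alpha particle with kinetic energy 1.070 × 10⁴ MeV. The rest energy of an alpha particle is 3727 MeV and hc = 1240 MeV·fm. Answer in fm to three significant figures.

Total energy E = KE + m₀c² = 1.070 × 10⁴ + 3727 = 14427 MeV.
(pc)² = E² − (m₀c²)² = (14427)² − (3727)² = 1.942 × 10⁸ MeV², so pc = 1.394 × 10⁴ MeV.
λ = hc/(pc) = 1240 MeV·fm / 1.394 × 10⁴ MeV = 0.0890 fm.

λ = 0.0890 fm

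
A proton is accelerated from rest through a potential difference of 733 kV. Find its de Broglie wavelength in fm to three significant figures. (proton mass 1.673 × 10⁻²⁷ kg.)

λ = 33.4 fm

KE = eV = 1.602 × 10⁻¹⁹ × 7.330 × 10⁵ = 1.174 × 10⁻¹³ J.
p = √(2mKE) = √(2 × 1.673 × 10⁻²⁷ × 1.174 × 10⁻¹³) = 1.982 × 10⁻²⁰ kg·m/s.
λ = h/p = 6.626 × 10⁻³⁴ / 1.982 × 10⁻²⁰ = 3.34 × 10⁻¹⁴ m = 33.4 fm.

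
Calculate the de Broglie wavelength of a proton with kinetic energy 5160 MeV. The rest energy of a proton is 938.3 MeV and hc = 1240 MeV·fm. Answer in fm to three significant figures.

Total energy E = KE + m₀c² = 5160 + 938.3 = 6098.3 MeV.
(pc)² = E² − (m₀c²)² = (6098.3)² − (938.3)² = 3.631 × 10⁷ MeV², so pc = 6026 MeV.
λ = hc/(pc) = 1240 MeV·fm / 6026 MeV = 0.206 fm.

λ = 0.206 fm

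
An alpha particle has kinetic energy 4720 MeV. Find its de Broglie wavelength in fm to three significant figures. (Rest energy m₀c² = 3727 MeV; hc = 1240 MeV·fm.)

λ = 0.164 fm

Total energy E = KE + m₀c² = 4720 + 3727 = 8447 MeV.
(pc)² = E² − (m₀c²)² = (8447)² − (3727)² = 5.746 × 10⁷ MeV², so pc = 7580 MeV.
λ = hc/(pc) = 1240 MeV·fm / 7580 MeV = 0.164 fm.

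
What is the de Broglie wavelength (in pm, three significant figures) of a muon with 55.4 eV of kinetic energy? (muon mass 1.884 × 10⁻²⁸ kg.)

KE = 55.4 eV = 8.875 × 10⁻¹⁸ J.
p = √(2mKE) = √(2 × 1.884 × 10⁻²⁸ × 8.875 × 10⁻¹⁸) = 5.783 × 10⁻²³ kg·m/s.
λ = h/p = 6.626 × 10⁻³⁴ / 5.783 × 10⁻²³ = 1.15 × 10⁻¹¹ m = 11.5 pm.

λ = 11.5 pm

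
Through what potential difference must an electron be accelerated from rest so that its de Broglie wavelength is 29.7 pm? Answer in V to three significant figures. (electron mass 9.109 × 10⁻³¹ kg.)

p = h/λ = 6.626 × 10⁻³⁴ / 2.970 × 10⁻¹¹ = 2.231 × 10⁻²³ kg·m/s.
KE = p²/(2m) = 2.732 × 10⁻¹⁶ J.
V = KE/e = 2.732 × 10⁻¹⁶ / (1.602 × 10⁻¹⁹) = 1710 V.

V = 1710 V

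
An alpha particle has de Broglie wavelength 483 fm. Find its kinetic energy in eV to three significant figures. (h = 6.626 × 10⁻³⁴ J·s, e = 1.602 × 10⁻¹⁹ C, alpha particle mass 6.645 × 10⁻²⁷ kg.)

p = h/λ = 6.626 × 10⁻³⁴ / 4.830 × 10⁻¹³ = 1.372 × 10⁻²¹ kg·m/s.
KE = p²/(2m) = (1.372 × 10⁻²¹)² / (2 × 6.645 × 10⁻²⁷) = 1.416 × 10⁻¹⁶ J = 884 eV.

KE = 884 eV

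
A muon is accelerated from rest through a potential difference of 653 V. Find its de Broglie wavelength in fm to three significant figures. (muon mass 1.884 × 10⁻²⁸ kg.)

KE = eV = 1.602 × 10⁻¹⁹ × 653.0 = 1.046 × 10⁻¹⁶ J.
p = √(2mKE) = √(2 × 1.884 × 10⁻²⁸ × 1.046 × 10⁻¹⁶) = 1.985 × 10⁻²² kg·m/s.
λ = h/p = 6.626 × 10⁻³⁴ / 1.985 × 10⁻²² = 3.34 × 10⁻¹² m = 3340 fm.

λ = 3340 fm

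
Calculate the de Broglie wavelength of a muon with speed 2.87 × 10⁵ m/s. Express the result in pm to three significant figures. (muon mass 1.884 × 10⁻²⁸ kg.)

p = mv = 1.884 × 10⁻²⁸ × 2.87 × 10⁵ = 5.407 × 10⁻²³ kg·m/s.
λ = h/p = 6.626 × 10⁻³⁴ / 5.407 × 10⁻²³ = 1.23 × 10⁻¹¹ m = 12.3 pm.

λ = 12.3 pm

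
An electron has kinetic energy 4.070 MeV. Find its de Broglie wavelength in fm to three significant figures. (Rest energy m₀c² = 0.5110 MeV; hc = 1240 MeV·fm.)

λ = 272 fm

Total energy E = KE + m₀c² = 4.070 + 0.5110 = 4.5810 MeV.
(pc)² = E² − (m₀c²)² = (4.5810)² − (0.5110)² = 20.72 MeV², so pc = 4.552 MeV.
λ = hc/(pc) = 1240 MeV·fm / 4.552 MeV = 272 fm.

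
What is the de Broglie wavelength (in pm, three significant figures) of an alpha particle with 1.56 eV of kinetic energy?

KE = 1.56 eV = 2.499 × 10⁻¹⁹ J.
p = √(2mKE) = √(2 × 6.645 × 10⁻²⁷ × 2.499 × 10⁻¹⁹) = 5.763 × 10⁻²³ kg·m/s.
λ = h/p = 6.626 × 10⁻³⁴ / 5.763 × 10⁻²³ = 1.15 × 10⁻¹¹ m = 11.5 pm.

λ = 11.5 pm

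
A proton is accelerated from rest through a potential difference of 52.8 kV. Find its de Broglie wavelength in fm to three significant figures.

KE = eV = 1.602 × 10⁻¹⁹ × 5.280 × 10⁴ = 8.459 × 10⁻¹⁵ J.
p = √(2mKE) = √(2 × 1.673 × 10⁻²⁷ × 8.459 × 10⁻¹⁵) = 5.320 × 10⁻²¹ kg·m/s.
λ = h/p = 6.626 × 10⁻³⁴ / 5.320 × 10⁻²¹ = 1.25 × 10⁻¹³ m = 125 fm.

λ = 125 fm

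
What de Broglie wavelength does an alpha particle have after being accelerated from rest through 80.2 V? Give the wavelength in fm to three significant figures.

KE = 2eV = 2 × 1.602 × 10⁻¹⁹ × 80.20 = 2.570 × 10⁻¹⁷ J.
p = √(2mKE) = √(2 × 6.645 × 10⁻²⁷ × 2.570 × 10⁻¹⁷) = 5.844 × 10⁻²² kg·m/s.
λ = h/p = 6.626 × 10⁻³⁴ / 5.844 × 10⁻²² = 1.13 × 10⁻¹² m = 1130 fm.

λ = 1130 fm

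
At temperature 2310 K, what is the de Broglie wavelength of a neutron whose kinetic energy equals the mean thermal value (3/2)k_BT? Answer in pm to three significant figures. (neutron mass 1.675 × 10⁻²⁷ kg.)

λ = 52.3 pm

KE = (3/2)k_BT = 1.5 × 1.381 × 10⁻²³ × 2310 = 4.785 × 10⁻²⁰ J.
p = √(2mKE) = √(2 × 1.675 × 10⁻²⁷ × 4.785 × 10⁻²⁰) = 1.266 × 10⁻²³ kg·m/s.
λ = h/p = 5.23 × 10⁻¹¹ m = 52.3 pm.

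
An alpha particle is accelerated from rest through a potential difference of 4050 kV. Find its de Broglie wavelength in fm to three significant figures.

λ = 5.05 fm

KE = 2eV = 2 × 1.602 × 10⁻¹⁹ × 4.050 × 10⁶ = 1.298 × 10⁻¹² J.
p = √(2mKE) = √(2 × 6.645 × 10⁻²⁷ × 1.298 × 10⁻¹²) = 1.313 × 10⁻¹⁹ kg·m/s.
λ = h/p = 6.626 × 10⁻³⁴ / 1.313 × 10⁻¹⁹ = 5.05 × 10⁻¹⁵ m = 5.05 fm.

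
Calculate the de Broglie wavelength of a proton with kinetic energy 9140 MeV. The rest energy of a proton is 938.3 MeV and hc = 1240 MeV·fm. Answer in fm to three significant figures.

λ = 0.124 fm

Total energy E = KE + m₀c² = 9140 + 938.3 = 10078.3 MeV.
(pc)² = E² − (m₀c²)² = (10078.3)² − (938.3)² = 1.007 × 10⁸ MeV², so pc = 1.003 × 10⁴ MeV.
λ = hc/(pc) = 1240 MeV·fm / 1.003 × 10⁴ MeV = 0.124 fm.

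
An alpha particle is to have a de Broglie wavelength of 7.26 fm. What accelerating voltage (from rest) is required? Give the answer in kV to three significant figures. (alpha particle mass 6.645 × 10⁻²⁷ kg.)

V = 1960 kV

p = h/λ = 6.626 × 10⁻³⁴ / 7.260 × 10⁻¹⁵ = 9.127 × 10⁻²⁰ kg·m/s.
KE = p²/(2m) = 6.268 × 10⁻¹³ J.
V = KE/2e = 6.268 × 10⁻¹³ / (2 × 1.602 × 10⁻¹⁹) = 1960 kV.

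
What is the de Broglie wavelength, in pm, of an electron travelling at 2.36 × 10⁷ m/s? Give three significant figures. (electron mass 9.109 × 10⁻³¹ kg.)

λ = 30.8 pm

p = mv = 9.109 × 10⁻³¹ × 2.36 × 10⁷ = 2.150 × 10⁻²³ kg·m/s.
λ = h/p = 6.626 × 10⁻³⁴ / 2.150 × 10⁻²³ = 3.08 × 10⁻¹¹ m = 30.8 pm.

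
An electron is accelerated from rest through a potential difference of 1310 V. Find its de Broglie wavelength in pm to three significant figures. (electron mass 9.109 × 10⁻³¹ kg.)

λ = 33.9 pm

KE = eV = 1.602 × 10⁻¹⁹ × 1310 = 2.099 × 10⁻¹⁶ J.
p = √(2mKE) = √(2 × 9.109 × 10⁻³¹ × 2.099 × 10⁻¹⁶) = 1.955 × 10⁻²³ kg·m/s.
λ = h/p = 6.626 × 10⁻³⁴ / 1.955 × 10⁻²³ = 3.39 × 10⁻¹¹ m = 33.9 pm.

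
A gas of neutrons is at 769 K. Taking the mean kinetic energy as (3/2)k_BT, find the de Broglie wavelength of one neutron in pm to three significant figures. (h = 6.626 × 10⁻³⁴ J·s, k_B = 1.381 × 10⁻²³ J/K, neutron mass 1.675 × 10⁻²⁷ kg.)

KE = (3/2)k_BT = 1.5 × 1.381 × 10⁻²³ × 769 = 1.593 × 10⁻²⁰ J.
p = √(2mKE) = √(2 × 1.675 × 10⁻²⁷ × 1.593 × 10⁻²⁰) = 7.305 × 10⁻²⁴ kg·m/s.
λ = h/p = 9.07 × 10⁻¹¹ m = 90.7 pm.

λ = 90.7 pm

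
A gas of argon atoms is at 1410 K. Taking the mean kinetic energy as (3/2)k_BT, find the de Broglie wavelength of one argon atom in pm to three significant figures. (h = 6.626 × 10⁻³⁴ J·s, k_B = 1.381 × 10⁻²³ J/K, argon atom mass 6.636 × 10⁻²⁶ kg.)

KE = (3/2)k_BT = 1.5 × 1.381 × 10⁻²³ × 1410 = 2.921 × 10⁻²⁰ J.
p = √(2mKE) = √(2 × 6.636 × 10⁻²⁶ × 2.921 × 10⁻²⁰) = 6.226 × 10⁻²³ kg·m/s.
λ = h/p = 1.06 × 10⁻¹¹ m = 10.6 pm.

λ = 10.6 pm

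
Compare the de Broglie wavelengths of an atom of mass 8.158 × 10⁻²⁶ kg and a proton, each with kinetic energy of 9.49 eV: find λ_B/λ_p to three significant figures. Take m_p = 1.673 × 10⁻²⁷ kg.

λ_B/λ_p = 0.143

At fixed KE, p = √(2mKE) so λ = h/p ∝ 1/√m.
λ_B/λ_p = √(m_p/m_B) = √(1.673 × 10⁻²⁷/8.158 × 10⁻²⁶) = √(0.02051) = 0.143.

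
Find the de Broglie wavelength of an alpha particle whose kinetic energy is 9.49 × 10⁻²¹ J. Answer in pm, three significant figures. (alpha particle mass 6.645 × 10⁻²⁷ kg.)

p = √(2mKE) = √(2 × 6.645 × 10⁻²⁷ × 9.490 × 10⁻²¹) = 1.123 × 10⁻²³ kg·m/s.
λ = h/p = 6.626 × 10⁻³⁴ / 1.123 × 10⁻²³ = 5.90 × 10⁻¹¹ m = 59.0 pm.

λ = 59.0 pm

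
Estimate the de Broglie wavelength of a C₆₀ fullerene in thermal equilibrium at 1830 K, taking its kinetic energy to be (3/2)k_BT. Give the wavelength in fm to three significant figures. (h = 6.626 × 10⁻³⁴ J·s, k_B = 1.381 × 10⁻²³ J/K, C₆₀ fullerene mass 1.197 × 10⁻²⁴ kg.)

λ = 2200 fm

KE = (3/2)k_BT = 1.5 × 1.381 × 10⁻²³ × 1830 = 3.791 × 10⁻²⁰ J.
p = √(2mKE) = √(2 × 1.197 × 10⁻²⁴ × 3.791 × 10⁻²⁰) = 3.013 × 10⁻²² kg·m/s.
λ = h/p = 2.20 × 10⁻¹² m = 2200 fm.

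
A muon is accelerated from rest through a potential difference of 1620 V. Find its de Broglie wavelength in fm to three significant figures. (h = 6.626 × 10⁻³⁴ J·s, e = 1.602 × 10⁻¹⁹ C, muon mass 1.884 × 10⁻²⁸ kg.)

KE = eV = 1.602 × 10⁻¹⁹ × 1620 = 2.595 × 10⁻¹⁶ J.
p = √(2mKE) = √(2 × 1.884 × 10⁻²⁸ × 2.595 × 10⁻¹⁶) = 3.127 × 10⁻²² kg·m/s.
λ = h/p = 6.626 × 10⁻³⁴ / 3.127 × 10⁻²² = 2.12 × 10⁻¹² m = 2120 fm.

λ = 2120 fm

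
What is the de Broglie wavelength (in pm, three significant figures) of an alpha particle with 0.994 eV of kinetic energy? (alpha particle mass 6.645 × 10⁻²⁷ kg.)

λ = 14.4 pm

KE = 0.994 eV = 1.592 × 10⁻¹⁹ J.
p = √(2mKE) = √(2 × 6.645 × 10⁻²⁷ × 1.592 × 10⁻¹⁹) = 4.600 × 10⁻²³ kg·m/s.
λ = h/p = 6.626 × 10⁻³⁴ / 4.600 × 10⁻²³ = 1.44 × 10⁻¹¹ m = 14.4 pm.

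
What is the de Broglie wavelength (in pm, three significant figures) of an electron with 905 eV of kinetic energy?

λ = 40.8 pm

KE = 905 eV = 1.450 × 10⁻¹⁶ J.
p = √(2mKE) = √(2 × 9.109 × 10⁻³¹ × 1.450 × 10⁻¹⁶) = 1.625 × 10⁻²³ kg·m/s.
λ = h/p = 6.626 × 10⁻³⁴ / 1.625 × 10⁻²³ = 4.08 × 10⁻¹¹ m = 40.8 pm.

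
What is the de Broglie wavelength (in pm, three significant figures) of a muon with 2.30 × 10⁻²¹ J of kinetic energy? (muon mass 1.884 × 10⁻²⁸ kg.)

λ = 712 pm

p = √(2mKE) = √(2 × 1.884 × 10⁻²⁸ × 2.300 × 10⁻²¹) = 9.309 × 10⁻²⁵ kg·m/s.
λ = h/p = 6.626 × 10⁻³⁴ / 9.309 × 10⁻²⁵ = 7.12 × 10⁻¹⁰ m = 712 pm.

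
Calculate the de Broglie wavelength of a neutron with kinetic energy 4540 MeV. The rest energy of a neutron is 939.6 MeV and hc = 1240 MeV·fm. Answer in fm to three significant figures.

λ = 0.230 fm

Total energy E = KE + m₀c² = 4540 + 939.6 = 5479.6 MeV.
(pc)² = E² − (m₀c²)² = (5479.6)² − (939.6)² = 2.914 × 10⁷ MeV², so pc = 5398 MeV.
λ = hc/(pc) = 1240 MeV·fm / 5398 MeV = 0.230 fm.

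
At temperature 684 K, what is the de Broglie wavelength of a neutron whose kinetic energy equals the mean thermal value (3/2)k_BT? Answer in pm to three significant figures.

KE = (3/2)k_BT = 1.5 × 1.381 × 10⁻²³ × 684 = 1.417 × 10⁻²⁰ J.
p = √(2mKE) = √(2 × 1.675 × 10⁻²⁷ × 1.417 × 10⁻²⁰) = 6.890 × 10⁻²⁴ kg·m/s.
λ = h/p = 9.62 × 10⁻¹¹ m = 96.2 pm.

λ = 96.2 pm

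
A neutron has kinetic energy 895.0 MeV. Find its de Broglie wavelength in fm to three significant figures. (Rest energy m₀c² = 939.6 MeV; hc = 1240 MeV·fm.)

λ = 0.787 fm

Total energy E = KE + m₀c² = 895.0 + 939.6 = 1834.6 MeV.
(pc)² = E² − (m₀c²)² = (1834.6)² − (939.6)² = 2.483 × 10⁶ MeV², so pc = 1576 MeV.
λ = hc/(pc) = 1240 MeV·fm / 1576 MeV = 0.787 fm.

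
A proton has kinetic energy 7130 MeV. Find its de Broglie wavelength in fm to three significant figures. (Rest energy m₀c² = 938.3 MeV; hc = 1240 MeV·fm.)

λ = 0.155 fm

Total energy E = KE + m₀c² = 7130 + 938.3 = 8068.3 MeV.
(pc)² = E² − (m₀c²)² = (8068.3)² − (938.3)² = 6.422 × 10⁷ MeV², so pc = 8014 MeV.
λ = hc/(pc) = 1240 MeV·fm / 8014 MeV = 0.155 fm.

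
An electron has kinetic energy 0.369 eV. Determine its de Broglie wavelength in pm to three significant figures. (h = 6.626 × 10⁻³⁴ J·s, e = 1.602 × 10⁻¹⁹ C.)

KE = 0.369 eV = 5.911 × 10⁻²⁰ J.
p = √(2mKE) = √(2 × 9.109 × 10⁻³¹ × 5.911 × 10⁻²⁰) = 3.282 × 10⁻²⁵ kg·m/s.
λ = h/p = 6.626 × 10⁻³⁴ / 3.282 × 10⁻²⁵ = 2.02 × 10⁻⁹ m = 2020 pm.

λ = 2020 pm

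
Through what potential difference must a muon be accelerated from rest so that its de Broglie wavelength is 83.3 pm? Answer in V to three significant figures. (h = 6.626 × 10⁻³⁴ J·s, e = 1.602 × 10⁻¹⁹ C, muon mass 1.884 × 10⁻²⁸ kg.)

V = 1.05 V

p = h/λ = 6.626 × 10⁻³⁴ / 8.330 × 10⁻¹¹ = 7.954 × 10⁻²⁴ kg·m/s.
KE = p²/(2m) = 1.679 × 10⁻¹⁹ J.
V = KE/e = 1.679 × 10⁻¹⁹ / (1.602 × 10⁻¹⁹) = 1.05 V.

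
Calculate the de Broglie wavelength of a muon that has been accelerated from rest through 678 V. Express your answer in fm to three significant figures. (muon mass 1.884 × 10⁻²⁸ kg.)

λ = 3280 fm

KE = eV = 1.602 × 10⁻¹⁹ × 678.0 = 1.086 × 10⁻¹⁶ J.
p = √(2mKE) = √(2 × 1.884 × 10⁻²⁸ × 1.086 × 10⁻¹⁶) = 2.023 × 10⁻²² kg·m/s.
λ = h/p = 6.626 × 10⁻³⁴ / 2.023 × 10⁻²² = 3.28 × 10⁻¹² m = 3280 fm.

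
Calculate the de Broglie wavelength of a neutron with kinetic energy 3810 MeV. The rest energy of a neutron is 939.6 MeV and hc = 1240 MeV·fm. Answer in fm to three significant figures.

λ = 0.266 fm

Total energy E = KE + m₀c² = 3810 + 939.6 = 4749.6 MeV.
(pc)² = E² − (m₀c²)² = (4749.6)² − (939.6)² = 2.168 × 10⁷ MeV², so pc = 4656 MeV.
λ = hc/(pc) = 1240 MeV·fm / 4656 MeV = 0.266 fm.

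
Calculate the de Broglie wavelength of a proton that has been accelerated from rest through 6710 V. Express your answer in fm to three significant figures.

λ = 349 fm

KE = eV = 1.602 × 10⁻¹⁹ × 6710 = 1.075 × 10⁻¹⁵ J.
p = √(2mKE) = √(2 × 1.673 × 10⁻²⁷ × 1.075 × 10⁻¹⁵) = 1.897 × 10⁻²¹ kg·m/s.
λ = h/p = 6.626 × 10⁻³⁴ / 1.897 × 10⁻²¹ = 3.49 × 10⁻¹³ m = 349 fm.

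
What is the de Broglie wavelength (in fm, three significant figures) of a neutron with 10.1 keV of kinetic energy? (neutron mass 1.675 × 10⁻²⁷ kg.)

KE = 10.1 keV = 1.618 × 10⁻¹⁵ J.
p = √(2mKE) = √(2 × 1.675 × 10⁻²⁷ × 1.618 × 10⁻¹⁵) = 2.328 × 10⁻²¹ kg·m/s.
λ = h/p = 6.626 × 10⁻³⁴ / 2.328 × 10⁻²¹ = 2.85 × 10⁻¹³ m = 285 fm.

λ = 285 fm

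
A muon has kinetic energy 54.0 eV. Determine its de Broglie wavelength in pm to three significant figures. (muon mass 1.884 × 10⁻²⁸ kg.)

KE = 54.0 eV = 8.651 × 10⁻¹⁸ J.
p = √(2mKE) = √(2 × 1.884 × 10⁻²⁸ × 8.651 × 10⁻¹⁸) = 5.709 × 10⁻²³ kg·m/s.
λ = h/p = 6.626 × 10⁻³⁴ / 5.709 × 10⁻²³ = 1.16 × 10⁻¹¹ m = 11.6 pm.

λ = 11.6 pm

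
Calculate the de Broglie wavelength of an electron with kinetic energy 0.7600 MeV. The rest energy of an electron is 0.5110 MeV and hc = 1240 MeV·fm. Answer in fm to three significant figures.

Total energy E = KE + m₀c² = 0.7600 + 0.5110 = 1.2710 MeV.
(pc)² = E² − (m₀c²)² = (1.2710)² − (0.5110)² = 1.354 MeV², so pc = 1.164 MeV.
λ = hc/(pc) = 1240 MeV·fm / 1.164 MeV = 1070 fm.

λ = 1070 fm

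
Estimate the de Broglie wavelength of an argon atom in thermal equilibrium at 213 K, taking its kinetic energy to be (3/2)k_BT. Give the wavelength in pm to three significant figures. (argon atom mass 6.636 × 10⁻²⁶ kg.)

KE = (3/2)k_BT = 1.5 × 1.381 × 10⁻²³ × 213 = 4.412 × 10⁻²¹ J.
p = √(2mKE) = √(2 × 6.636 × 10⁻²⁶ × 4.412 × 10⁻²¹) = 2.420 × 10⁻²³ kg·m/s.
λ = h/p = 2.74 × 10⁻¹¹ m = 27.4 pm.

λ = 27.4 pm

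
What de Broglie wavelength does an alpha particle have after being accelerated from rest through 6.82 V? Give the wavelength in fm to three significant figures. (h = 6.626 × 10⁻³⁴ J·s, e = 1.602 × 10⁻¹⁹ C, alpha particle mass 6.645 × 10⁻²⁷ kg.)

λ = 3890 fm

KE = 2eV = 2 × 1.602 × 10⁻¹⁹ × 6.820 = 2.185 × 10⁻¹⁸ J.
p = √(2mKE) = √(2 × 6.645 × 10⁻²⁷ × 2.185 × 10⁻¹⁸) = 1.704 × 10⁻²² kg·m/s.
λ = h/p = 6.626 × 10⁻³⁴ / 1.704 × 10⁻²² = 3.89 × 10⁻¹² m = 3890 fm.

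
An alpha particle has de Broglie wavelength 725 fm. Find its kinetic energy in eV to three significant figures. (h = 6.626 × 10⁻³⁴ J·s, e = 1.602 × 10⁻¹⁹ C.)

KE = 392 eV

p = h/λ = 6.626 × 10⁻³⁴ / 7.250 × 10⁻¹³ = 9.139 × 10⁻²² kg·m/s.
KE = p²/(2m) = (9.139 × 10⁻²²)² / (2 × 6.645 × 10⁻²⁷) = 6.285 × 10⁻¹⁷ J = 392 eV.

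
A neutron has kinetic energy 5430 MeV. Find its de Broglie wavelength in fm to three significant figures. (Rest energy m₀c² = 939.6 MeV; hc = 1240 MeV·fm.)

λ = 0.197 fm

Total energy E = KE + m₀c² = 5430 + 939.6 = 6369.6 MeV.
(pc)² = E² − (m₀c²)² = (6369.6)² − (939.6)² = 3.969 × 10⁷ MeV², so pc = 6300 MeV.
λ = hc/(pc) = 1240 MeV·fm / 6300 MeV = 0.197 fm.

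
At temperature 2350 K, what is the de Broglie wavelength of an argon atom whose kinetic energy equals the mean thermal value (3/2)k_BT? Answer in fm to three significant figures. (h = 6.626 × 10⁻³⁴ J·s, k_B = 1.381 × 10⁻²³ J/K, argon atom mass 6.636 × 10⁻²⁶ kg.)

λ = 8240 fm

KE = (3/2)k_BT = 1.5 × 1.381 × 10⁻²³ × 2350 = 4.868 × 10⁻²⁰ J.
p = √(2mKE) = √(2 × 6.636 × 10⁻²⁶ × 4.868 × 10⁻²⁰) = 8.038 × 10⁻²³ kg·m/s.
λ = h/p = 8.24 × 10⁻¹² m = 8240 fm.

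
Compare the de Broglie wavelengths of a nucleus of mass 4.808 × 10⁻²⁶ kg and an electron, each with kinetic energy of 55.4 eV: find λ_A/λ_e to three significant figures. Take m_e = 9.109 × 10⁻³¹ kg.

At fixed KE, p = √(2mKE) so λ = h/p ∝ 1/√m.
λ_A/λ_e = √(m_e/m_A) = √(9.109 × 10⁻³¹/4.808 × 10⁻²⁶) = √(1.895 × 10⁻⁵) = 4.35 × 10⁻³.

λ_A/λ_e = 4.35 × 10⁻³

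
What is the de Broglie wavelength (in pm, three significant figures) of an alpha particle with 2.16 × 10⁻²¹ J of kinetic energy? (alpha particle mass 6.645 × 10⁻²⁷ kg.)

λ = 124 pm

p = √(2mKE) = √(2 × 6.645 × 10⁻²⁷ × 2.160 × 10⁻²¹) = 5.358 × 10⁻²⁴ kg·m/s.
λ = h/p = 6.626 × 10⁻³⁴ / 5.358 × 10⁻²⁴ = 1.24 × 10⁻¹⁰ m = 124 pm.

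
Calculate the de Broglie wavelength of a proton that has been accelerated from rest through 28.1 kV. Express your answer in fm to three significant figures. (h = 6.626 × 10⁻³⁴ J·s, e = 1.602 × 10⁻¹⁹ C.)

λ = 171 fm

KE = eV = 1.602 × 10⁻¹⁹ × 2.810 × 10⁴ = 4.502 × 10⁻¹⁵ J.
p = √(2mKE) = √(2 × 1.673 × 10⁻²⁷ × 4.502 × 10⁻¹⁵) = 3.881 × 10⁻²¹ kg·m/s.
λ = h/p = 6.626 × 10⁻³⁴ / 3.881 × 10⁻²¹ = 1.71 × 10⁻¹³ m = 171 fm.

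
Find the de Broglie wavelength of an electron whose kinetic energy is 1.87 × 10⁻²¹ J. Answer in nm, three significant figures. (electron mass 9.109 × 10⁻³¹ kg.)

p = √(2mKE) = √(2 × 9.109 × 10⁻³¹ × 1.870 × 10⁻²¹) = 5.837 × 10⁻²⁶ kg·m/s.
λ = h/p = 6.626 × 10⁻³⁴ / 5.837 × 10⁻²⁶ = 1.14 × 10⁻⁸ m = 11.4 nm.

λ = 11.4 nm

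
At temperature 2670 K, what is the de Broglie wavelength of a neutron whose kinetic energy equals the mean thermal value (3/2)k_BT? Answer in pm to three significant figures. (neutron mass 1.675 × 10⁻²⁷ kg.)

λ = 48.7 pm

KE = (3/2)k_BT = 1.5 × 1.381 × 10⁻²³ × 2670 = 5.531 × 10⁻²⁰ J.
p = √(2mKE) = √(2 × 1.675 × 10⁻²⁷ × 5.531 × 10⁻²⁰) = 1.361 × 10⁻²³ kg·m/s.
λ = h/p = 4.87 × 10⁻¹¹ m = 48.7 pm.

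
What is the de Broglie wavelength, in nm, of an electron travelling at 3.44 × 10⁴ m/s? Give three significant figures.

λ = 21.1 nm

p = mv = 9.109 × 10⁻³¹ × 3.44 × 10⁴ = 3.133 × 10⁻²⁶ kg·m/s.
λ = h/p = 6.626 × 10⁻³⁴ / 3.133 × 10⁻²⁶ = 2.11 × 10⁻⁸ m = 21.1 nm.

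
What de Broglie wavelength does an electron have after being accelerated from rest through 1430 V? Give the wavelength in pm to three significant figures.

λ = 32.4 pm

KE = eV = 1.602 × 10⁻¹⁹ × 1430 = 2.291 × 10⁻¹⁶ J.
p = √(2mKE) = √(2 × 9.109 × 10⁻³¹ × 2.291 × 10⁻¹⁶) = 2.043 × 10⁻²³ kg·m/s.
λ = h/p = 6.626 × 10⁻³⁴ / 2.043 × 10⁻²³ = 3.24 × 10⁻¹¹ m = 32.4 pm.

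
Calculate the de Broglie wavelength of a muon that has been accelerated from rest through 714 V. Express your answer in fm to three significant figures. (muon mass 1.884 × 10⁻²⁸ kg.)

λ = 3190 fm

KE = eV = 1.602 × 10⁻¹⁹ × 714.0 = 1.144 × 10⁻¹⁶ J.
p = √(2mKE) = √(2 × 1.884 × 10⁻²⁸ × 1.144 × 10⁻¹⁶) = 2.076 × 10⁻²² kg·m/s.
λ = h/p = 6.626 × 10⁻³⁴ / 2.076 × 10⁻²² = 3.19 × 10⁻¹² m = 3190 fm.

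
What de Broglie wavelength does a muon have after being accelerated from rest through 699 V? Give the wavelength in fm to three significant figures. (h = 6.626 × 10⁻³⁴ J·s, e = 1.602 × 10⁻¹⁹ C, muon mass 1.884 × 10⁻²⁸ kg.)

λ = 3230 fm

KE = eV = 1.602 × 10⁻¹⁹ × 699.0 = 1.120 × 10⁻¹⁶ J.
p = √(2mKE) = √(2 × 1.884 × 10⁻²⁸ × 1.120 × 10⁻¹⁶) = 2.054 × 10⁻²² kg·m/s.
λ = h/p = 6.626 × 10⁻³⁴ / 2.054 × 10⁻²² = 3.23 × 10⁻¹² m = 3230 fm.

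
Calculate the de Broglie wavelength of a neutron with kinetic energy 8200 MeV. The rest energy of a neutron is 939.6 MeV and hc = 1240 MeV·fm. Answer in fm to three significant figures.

Total energy E = KE + m₀c² = 8200 + 939.6 = 9139.6 MeV.
(pc)² = E² − (m₀c²)² = (9139.6)² − (939.6)² = 8.265 × 10⁷ MeV², so pc = 9091 MeV.
λ = hc/(pc) = 1240 MeV·fm / 9091 MeV = 0.136 fm.

λ = 0.136 fm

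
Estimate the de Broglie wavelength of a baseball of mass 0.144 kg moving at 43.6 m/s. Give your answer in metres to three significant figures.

p = mv = 0.144 × 43.6 = 6.278 kg·m/s.
λ = h/p = 6.626 × 10⁻³⁴ / 6.278 = 1.06 × 10⁻³⁴ m.

λ = 1.06 × 10⁻³⁴ m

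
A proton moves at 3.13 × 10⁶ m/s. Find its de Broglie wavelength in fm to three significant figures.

p = mv = 1.673 × 10⁻²⁷ × 3.13 × 10⁶ = 5.236 × 10⁻²¹ kg·m/s.
λ = h/p = 6.626 × 10⁻³⁴ / 5.236 × 10⁻²¹ = 1.27 × 10⁻¹³ m = 127 fm.

λ = 127 fm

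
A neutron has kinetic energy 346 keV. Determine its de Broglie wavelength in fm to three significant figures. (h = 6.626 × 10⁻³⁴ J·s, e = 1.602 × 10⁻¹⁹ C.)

KE = 346 keV = 5.543 × 10⁻¹⁴ J.
p = √(2mKE) = √(2 × 1.675 × 10⁻²⁷ × 5.543 × 10⁻¹⁴) = 1.363 × 10⁻²⁰ kg·m/s.
λ = h/p = 6.626 × 10⁻³⁴ / 1.363 × 10⁻²⁰ = 4.86 × 10⁻¹⁴ m = 48.6 fm.

λ = 48.6 fm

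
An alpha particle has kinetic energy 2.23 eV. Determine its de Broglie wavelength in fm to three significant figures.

λ = 9620 fm

KE = 2.23 eV = 3.572 × 10⁻¹⁹ J.
p = √(2mKE) = √(2 × 6.645 × 10⁻²⁷ × 3.572 × 10⁻¹⁹) = 6.890 × 10⁻²³ kg·m/s.
λ = h/p = 6.626 × 10⁻³⁴ / 6.890 × 10⁻²³ = 9.62 × 10⁻¹² m = 9620 fm.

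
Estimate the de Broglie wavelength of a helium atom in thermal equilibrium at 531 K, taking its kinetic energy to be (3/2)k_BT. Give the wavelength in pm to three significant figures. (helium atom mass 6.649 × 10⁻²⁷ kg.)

λ = 54.8 pm

KE = (3/2)k_BT = 1.5 × 1.381 × 10⁻²³ × 531 = 1.100 × 10⁻²⁰ J.
p = √(2mKE) = √(2 × 6.649 × 10⁻²⁷ × 1.100 × 10⁻²⁰) = 1.209 × 10⁻²³ kg·m/s.
λ = h/p = 5.48 × 10⁻¹¹ m = 54.8 pm.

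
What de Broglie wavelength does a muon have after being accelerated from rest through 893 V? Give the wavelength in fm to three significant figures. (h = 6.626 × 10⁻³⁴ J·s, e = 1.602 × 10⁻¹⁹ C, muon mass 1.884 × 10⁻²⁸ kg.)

KE = eV = 1.602 × 10⁻¹⁹ × 893.0 = 1.431 × 10⁻¹⁶ J.
p = √(2mKE) = √(2 × 1.884 × 10⁻²⁸ × 1.431 × 10⁻¹⁶) = 2.322 × 10⁻²² kg·m/s.
λ = h/p = 6.626 × 10⁻³⁴ / 2.322 × 10⁻²² = 2.85 × 10⁻¹² m = 2850 fm.

λ = 2850 fm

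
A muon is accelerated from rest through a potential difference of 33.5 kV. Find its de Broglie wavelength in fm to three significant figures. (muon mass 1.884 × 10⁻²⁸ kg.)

λ = 466 fm

KE = eV = 1.602 × 10⁻¹⁹ × 3.350 × 10⁴ = 5.367 × 10⁻¹⁵ J.
p = √(2mKE) = √(2 × 1.884 × 10⁻²⁸ × 5.367 × 10⁻¹⁵) = 1.422 × 10⁻²¹ kg·m/s.
λ = h/p = 6.626 × 10⁻³⁴ / 1.422 × 10⁻²¹ = 4.66 × 10⁻¹³ m = 466 fm.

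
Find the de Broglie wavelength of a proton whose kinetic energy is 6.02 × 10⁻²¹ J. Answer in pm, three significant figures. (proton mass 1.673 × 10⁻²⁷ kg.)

λ = 148 pm

p = √(2mKE) = √(2 × 1.673 × 10⁻²⁷ × 6.020 × 10⁻²¹) = 4.488 × 10⁻²⁴ kg·m/s.
λ = h/p = 6.626 × 10⁻³⁴ / 4.488 × 10⁻²⁴ = 1.48 × 10⁻¹⁰ m = 148 pm.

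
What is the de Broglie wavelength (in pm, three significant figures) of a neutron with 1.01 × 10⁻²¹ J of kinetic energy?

p = √(2mKE) = √(2 × 1.675 × 10⁻²⁷ × 1.010 × 10⁻²¹) = 1.839 × 10⁻²⁴ kg·m/s.
λ = h/p = 6.626 × 10⁻³⁴ / 1.839 × 10⁻²⁴ = 3.60 × 10⁻¹⁰ m = 360 pm.

λ = 360 pm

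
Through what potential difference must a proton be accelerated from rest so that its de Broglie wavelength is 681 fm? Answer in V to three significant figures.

p = h/λ = 6.626 × 10⁻³⁴ / 6.810 × 10⁻¹³ = 9.730 × 10⁻²² kg·m/s.
KE = p²/(2m) = 2.829 × 10⁻¹⁶ J.
V = KE/e = 2.829 × 10⁻¹⁶ / (1.602 × 10⁻¹⁹) = 1770 V.

V = 1770 V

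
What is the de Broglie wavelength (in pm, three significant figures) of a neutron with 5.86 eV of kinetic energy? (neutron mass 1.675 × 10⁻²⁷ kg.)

KE = 5.86 eV = 9.388 × 10⁻¹⁹ J.
p = √(2mKE) = √(2 × 1.675 × 10⁻²⁷ × 9.388 × 10⁻¹⁹) = 5.608 × 10⁻²³ kg·m/s.
λ = h/p = 6.626 × 10⁻³⁴ / 5.608 × 10⁻²³ = 1.18 × 10⁻¹¹ m = 11.8 pm.

λ = 11.8 pm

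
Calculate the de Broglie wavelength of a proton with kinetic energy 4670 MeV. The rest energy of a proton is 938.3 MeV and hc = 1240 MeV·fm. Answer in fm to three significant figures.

Total energy E = KE + m₀c² = 4670 + 938.3 = 5608.3 MeV.
(pc)² = E² − (m₀c²)² = (5608.3)² − (938.3)² = 3.057 × 10⁷ MeV², so pc = 5529 MeV.
λ = hc/(pc) = 1240 MeV·fm / 5529 MeV = 0.224 fm.

λ = 0.224 fm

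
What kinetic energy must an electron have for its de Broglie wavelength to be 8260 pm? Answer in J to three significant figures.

KE = 3.53 × 10⁻²¹ J

p = h/λ = 6.626 × 10⁻³⁴ / 8.260 × 10⁻⁹ = 8.022 × 10⁻²⁶ kg·m/s.
KE = p²/(2m) = (8.022 × 10⁻²⁶)² / (2 × 9.109 × 10⁻³¹) = 3.532 × 10⁻²¹ J = 3.53 × 10⁻²¹ J.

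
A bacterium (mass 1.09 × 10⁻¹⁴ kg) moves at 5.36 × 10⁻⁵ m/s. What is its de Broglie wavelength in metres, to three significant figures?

p = mv = 1.09 × 10⁻¹⁴ × 5.36 × 10⁻⁵ = 5.842 × 10⁻¹⁹ kg·m/s.
λ = h/p = 6.626 × 10⁻³⁴ / 5.842 × 10⁻¹⁹ = 1.13 × 10⁻¹⁵ m.

λ = 1.13 × 10⁻¹⁵ m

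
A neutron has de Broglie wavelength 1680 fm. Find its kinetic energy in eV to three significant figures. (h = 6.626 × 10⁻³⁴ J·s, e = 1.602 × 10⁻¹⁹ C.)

KE = 290 eV

p = h/λ = 6.626 × 10⁻³⁴ / 1.680 × 10⁻¹² = 3.944 × 10⁻²² kg·m/s.
KE = p²/(2m) = (3.944 × 10⁻²²)² / (2 × 1.675 × 10⁻²⁷) = 4.643 × 10⁻¹⁷ J = 290 eV.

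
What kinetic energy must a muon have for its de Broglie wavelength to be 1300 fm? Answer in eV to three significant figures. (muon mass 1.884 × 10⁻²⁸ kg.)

p = h/λ = 6.626 × 10⁻³⁴ / 1.300 × 10⁻¹² = 5.097 × 10⁻²² kg·m/s.
KE = p²/(2m) = (5.097 × 10⁻²²)² / (2 × 1.884 × 10⁻²⁸) = 6.895 × 10⁻¹⁶ J = 4300 eV.

KE = 4300 eV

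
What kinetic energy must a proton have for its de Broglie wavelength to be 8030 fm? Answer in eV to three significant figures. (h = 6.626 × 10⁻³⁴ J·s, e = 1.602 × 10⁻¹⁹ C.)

p = h/λ = 6.626 × 10⁻³⁴ / 8.030 × 10⁻¹² = 8.252 × 10⁻²³ kg·m/s.
KE = p²/(2m) = (8.252 × 10⁻²³)² / (2 × 1.673 × 10⁻²⁷) = 2.035 × 10⁻¹⁸ J = 12.7 eV.

KE = 12.7 eV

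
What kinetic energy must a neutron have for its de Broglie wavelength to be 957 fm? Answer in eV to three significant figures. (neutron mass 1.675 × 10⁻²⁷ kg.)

KE = 893 eV

p = h/λ = 6.626 × 10⁻³⁴ / 9.570 × 10⁻¹³ = 6.924 × 10⁻²² kg·m/s.
KE = p²/(2m) = (6.924 × 10⁻²²)² / (2 × 1.675 × 10⁻²⁷) = 1.431 × 10⁻¹⁶ J = 893 eV.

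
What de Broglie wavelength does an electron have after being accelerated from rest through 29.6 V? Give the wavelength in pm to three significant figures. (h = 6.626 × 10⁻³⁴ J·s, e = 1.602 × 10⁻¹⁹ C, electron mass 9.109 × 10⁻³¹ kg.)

λ = 225 pm

KE = eV = 1.602 × 10⁻¹⁹ × 29.60 = 4.742 × 10⁻¹⁸ J.
p = √(2mKE) = √(2 × 9.109 × 10⁻³¹ × 4.742 × 10⁻¹⁸) = 2.939 × 10⁻²⁴ kg·m/s.
λ = h/p = 6.626 × 10⁻³⁴ / 2.939 × 10⁻²⁴ = 2.25 × 10⁻¹⁰ m = 225 pm.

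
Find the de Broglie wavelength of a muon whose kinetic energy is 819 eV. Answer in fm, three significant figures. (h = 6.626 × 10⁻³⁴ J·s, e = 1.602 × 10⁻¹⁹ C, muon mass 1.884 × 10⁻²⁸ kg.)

λ = 2980 fm

KE = 819 eV = 1.312 × 10⁻¹⁶ J.
p = √(2mKE) = √(2 × 1.884 × 10⁻²⁸ × 1.312 × 10⁻¹⁶) = 2.223 × 10⁻²² kg·m/s.
λ = h/p = 6.626 × 10⁻³⁴ / 2.223 × 10⁻²² = 2.98 × 10⁻¹² m = 2980 fm.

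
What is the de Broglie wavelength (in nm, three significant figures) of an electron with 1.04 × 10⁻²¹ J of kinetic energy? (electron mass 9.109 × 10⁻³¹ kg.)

λ = 15.2 nm

p = √(2mKE) = √(2 × 9.109 × 10⁻³¹ × 1.040 × 10⁻²¹) = 4.353 × 10⁻²⁶ kg·m/s.
λ = h/p = 6.626 × 10⁻³⁴ / 4.353 × 10⁻²⁶ = 1.52 × 10⁻⁸ m = 15.2 nm.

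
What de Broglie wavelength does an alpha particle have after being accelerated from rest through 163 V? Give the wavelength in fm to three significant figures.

λ = 795 fm

KE = 2eV = 2 × 1.602 × 10⁻¹⁹ × 163.0 = 5.223 × 10⁻¹⁷ J.
p = √(2mKE) = √(2 × 6.645 × 10⁻²⁷ × 5.223 × 10⁻¹⁷) = 8.331 × 10⁻²² kg·m/s.
λ = h/p = 6.626 × 10⁻³⁴ / 8.331 × 10⁻²² = 7.95 × 10⁻¹³ m = 795 fm.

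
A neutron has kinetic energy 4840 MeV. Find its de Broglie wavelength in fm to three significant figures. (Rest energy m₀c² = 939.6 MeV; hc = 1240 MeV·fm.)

Total energy E = KE + m₀c² = 4840 + 939.6 = 5779.6 MeV.
(pc)² = E² − (m₀c²)² = (5779.6)² − (939.6)² = 3.252 × 10⁷ MeV², so pc = 5703 MeV.
λ = hc/(pc) = 1240 MeV·fm / 5703 MeV = 0.217 fm.

λ = 0.217 fm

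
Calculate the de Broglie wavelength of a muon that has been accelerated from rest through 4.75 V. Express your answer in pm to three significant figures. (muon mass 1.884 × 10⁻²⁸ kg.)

KE = eV = 1.602 × 10⁻¹⁹ × 4.750 = 7.610 × 10⁻¹⁹ J.
p = √(2mKE) = √(2 × 1.884 × 10⁻²⁸ × 7.610 × 10⁻¹⁹) = 1.693 × 10⁻²³ kg·m/s.
λ = h/p = 6.626 × 10⁻³⁴ / 1.693 × 10⁻²³ = 3.91 × 10⁻¹¹ m = 39.1 pm.

λ = 39.1 pm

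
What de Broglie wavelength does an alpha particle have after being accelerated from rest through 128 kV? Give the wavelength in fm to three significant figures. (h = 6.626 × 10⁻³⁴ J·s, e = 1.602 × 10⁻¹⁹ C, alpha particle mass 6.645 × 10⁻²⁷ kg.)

KE = 2eV = 2 × 1.602 × 10⁻¹⁹ × 1.280 × 10⁵ = 4.101 × 10⁻¹⁴ J.
p = √(2mKE) = √(2 × 6.645 × 10⁻²⁷ × 4.101 × 10⁻¹⁴) = 2.335 × 10⁻²⁰ kg·m/s.
λ = h/p = 6.626 × 10⁻³⁴ / 2.335 × 10⁻²⁰ = 2.84 × 10⁻¹⁴ m = 28.4 fm.

λ = 28.4 fm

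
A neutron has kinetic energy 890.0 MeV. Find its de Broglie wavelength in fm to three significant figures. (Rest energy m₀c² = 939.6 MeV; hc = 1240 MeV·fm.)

λ = 0.790 fm

Total energy E = KE + m₀c² = 890.0 + 939.6 = 1829.6 MeV.
(pc)² = E² − (m₀c²)² = (1829.6)² − (939.6)² = 2.465 × 10⁶ MeV², so pc = 1570 MeV.
λ = hc/(pc) = 1240 MeV·fm / 1570 MeV = 0.790 fm.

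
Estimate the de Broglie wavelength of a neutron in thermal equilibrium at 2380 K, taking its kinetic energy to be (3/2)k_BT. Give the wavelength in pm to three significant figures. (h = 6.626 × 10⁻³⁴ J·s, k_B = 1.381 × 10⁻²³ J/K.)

λ = 51.6 pm

KE = (3/2)k_BT = 1.5 × 1.381 × 10⁻²³ × 2380 = 4.930 × 10⁻²⁰ J.
p = √(2mKE) = √(2 × 1.675 × 10⁻²⁷ × 4.930 × 10⁻²⁰) = 1.285 × 10⁻²³ kg·m/s.
λ = h/p = 5.16 × 10⁻¹¹ m = 51.6 pm.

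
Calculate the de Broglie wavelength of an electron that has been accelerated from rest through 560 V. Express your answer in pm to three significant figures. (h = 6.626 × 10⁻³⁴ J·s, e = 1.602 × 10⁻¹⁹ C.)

λ = 51.8 pm

KE = eV = 1.602 × 10⁻¹⁹ × 560.0 = 8.971 × 10⁻¹⁷ J.
p = √(2mKE) = √(2 × 9.109 × 10⁻³¹ × 8.971 × 10⁻¹⁷) = 1.278 × 10⁻²³ kg·m/s.
λ = h/p = 6.626 × 10⁻³⁴ / 1.278 × 10⁻²³ = 5.18 × 10⁻¹¹ m = 51.8 pm.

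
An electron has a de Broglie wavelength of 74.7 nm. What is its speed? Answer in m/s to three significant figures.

p = h/λ = 6.626 × 10⁻³⁴ / 7.470 × 10⁻⁸ = 8.870 × 10⁻²⁷ kg·m/s.
v = p/m = 8.870 × 10⁻²⁷ / 9.109 × 10⁻³¹ = 9.74 × 10³ m/s = 9740 m/s.

v = 9740 m/s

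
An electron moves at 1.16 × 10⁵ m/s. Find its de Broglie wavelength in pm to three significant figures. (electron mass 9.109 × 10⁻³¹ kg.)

p = mv = 9.109 × 10⁻³¹ × 1.16 × 10⁵ = 1.057 × 10⁻²⁵ kg·m/s.
λ = h/p = 6.626 × 10⁻³⁴ / 1.057 × 10⁻²⁵ = 6.27 × 10⁻⁹ m = 6270 pm.

λ = 6270 pm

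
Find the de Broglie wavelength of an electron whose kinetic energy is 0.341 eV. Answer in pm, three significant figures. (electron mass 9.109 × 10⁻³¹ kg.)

KE = 0.341 eV = 5.463 × 10⁻²⁰ J.
p = √(2mKE) = √(2 × 9.109 × 10⁻³¹ × 5.463 × 10⁻²⁰) = 3.155 × 10⁻²⁵ kg·m/s.
λ = h/p = 6.626 × 10⁻³⁴ / 3.155 × 10⁻²⁵ = 2.10 × 10⁻⁹ m = 2100 pm.

λ = 2100 pm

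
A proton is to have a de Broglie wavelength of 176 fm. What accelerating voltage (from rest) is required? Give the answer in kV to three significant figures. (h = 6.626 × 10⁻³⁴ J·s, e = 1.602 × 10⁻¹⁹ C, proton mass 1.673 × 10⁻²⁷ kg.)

V = 26.4 kV

p = h/λ = 6.626 × 10⁻³⁴ / 1.760 × 10⁻¹³ = 3.765 × 10⁻²¹ kg·m/s.
KE = p²/(2m) = 4.236 × 10⁻¹⁵ J.
V = KE/e = 4.236 × 10⁻¹⁵ / (1.602 × 10⁻¹⁹) = 26.4 kV.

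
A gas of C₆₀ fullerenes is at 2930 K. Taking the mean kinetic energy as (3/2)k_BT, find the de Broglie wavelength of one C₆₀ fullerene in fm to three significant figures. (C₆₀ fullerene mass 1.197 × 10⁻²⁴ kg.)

λ = 1740 fm

KE = (3/2)k_BT = 1.5 × 1.381 × 10⁻²³ × 2930 = 6.069 × 10⁻²⁰ J.
p = √(2mKE) = √(2 × 1.197 × 10⁻²⁴ × 6.069 × 10⁻²⁰) = 3.812 × 10⁻²² kg·m/s.
λ = h/p = 1.74 × 10⁻¹² m = 1740 fm.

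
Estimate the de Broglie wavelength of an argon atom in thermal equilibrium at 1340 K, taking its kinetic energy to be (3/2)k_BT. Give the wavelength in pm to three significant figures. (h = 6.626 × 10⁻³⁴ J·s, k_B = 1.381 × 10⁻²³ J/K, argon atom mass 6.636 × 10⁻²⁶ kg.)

KE = (3/2)k_BT = 1.5 × 1.381 × 10⁻²³ × 1340 = 2.776 × 10⁻²⁰ J.
p = √(2mKE) = √(2 × 6.636 × 10⁻²⁶ × 2.776 × 10⁻²⁰) = 6.070 × 10⁻²³ kg·m/s.
λ = h/p = 1.09 × 10⁻¹¹ m = 10.9 pm.

λ = 10.9 pm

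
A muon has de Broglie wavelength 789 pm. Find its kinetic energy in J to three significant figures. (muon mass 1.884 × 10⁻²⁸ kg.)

KE = 1.87 × 10⁻²¹ J

p = h/λ = 6.626 × 10⁻³⁴ / 7.890 × 10⁻¹⁰ = 8.398 × 10⁻²⁵ kg·m/s.
KE = p²/(2m) = (8.398 × 10⁻²⁵)² / (2 × 1.884 × 10⁻²⁸) = 1.872 × 10⁻²¹ J = 1.87 × 10⁻²¹ J.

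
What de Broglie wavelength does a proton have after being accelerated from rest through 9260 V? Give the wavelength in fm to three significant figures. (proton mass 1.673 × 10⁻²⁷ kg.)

λ = 297 fm

KE = eV = 1.602 × 10⁻¹⁹ × 9260 = 1.483 × 10⁻¹⁵ J.
p = √(2mKE) = √(2 × 1.673 × 10⁻²⁷ × 1.483 × 10⁻¹⁵) = 2.228 × 10⁻²¹ kg·m/s.
λ = h/p = 6.626 × 10⁻³⁴ / 2.228 × 10⁻²¹ = 2.97 × 10⁻¹³ m = 297 fm.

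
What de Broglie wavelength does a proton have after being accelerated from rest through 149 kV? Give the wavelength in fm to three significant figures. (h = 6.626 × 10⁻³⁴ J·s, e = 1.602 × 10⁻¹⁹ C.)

KE = eV = 1.602 × 10⁻¹⁹ × 1.490 × 10⁵ = 2.387 × 10⁻¹⁴ J.
p = √(2mKE) = √(2 × 1.673 × 10⁻²⁷ × 2.387 × 10⁻¹⁴) = 8.937 × 10⁻²¹ kg·m/s.
λ = h/p = 6.626 × 10⁻³⁴ / 8.937 × 10⁻²¹ = 7.41 × 10⁻¹⁴ m = 74.1 fm.

λ = 74.1 fm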